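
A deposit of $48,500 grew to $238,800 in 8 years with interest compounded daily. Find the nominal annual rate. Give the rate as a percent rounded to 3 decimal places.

The 2920-period growth factor is 238,800/48,500 = 4.92371.
r/365 = 4.92371^(1/2920) − 1 ≈ 0.000546061, so r ≈ 365·0.000546061 = 19.93122%.

19.931%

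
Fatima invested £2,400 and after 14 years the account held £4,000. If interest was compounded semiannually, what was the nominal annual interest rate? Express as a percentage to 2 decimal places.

The 28-period growth factor is 4,000/2,400 = 1.66667.
r/2 = 1.66667^(1/28) − 1 ≈ 0.0184112, so r ≈ 2·0.0184112 = 3.68224%.

3.68%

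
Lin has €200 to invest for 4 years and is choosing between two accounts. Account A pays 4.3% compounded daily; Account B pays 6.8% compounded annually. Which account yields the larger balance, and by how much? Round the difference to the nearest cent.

Account B, by €22.67

Account A growth factor: (1 + 0.043/365)^1460 ≈ 1.1876658; balance ≈ 237.5332.
Account B growth factor: (1 + 0.068)^4 ≈ 1.30102311; balance ≈ 260.2046.
Account B is larger by 22.6715.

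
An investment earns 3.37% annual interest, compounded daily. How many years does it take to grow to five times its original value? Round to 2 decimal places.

47.76 years

(1 + 0.0000923288)^(365t) = 5.
365t = ln 5 / ln(1 + 0.0000923288) ≈ 1.6094/9.23245e-05 ≈ 17432.4023.
t ≈ 47.7600.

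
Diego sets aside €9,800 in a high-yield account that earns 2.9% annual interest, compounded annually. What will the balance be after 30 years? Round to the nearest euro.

Annual rate = 2.9% = 0.029; years = 30.
A = 9,800·(1 + 0.029)^30 ≈ 9,800·2.3575517949 ≈ 23,104.0076.

€23,104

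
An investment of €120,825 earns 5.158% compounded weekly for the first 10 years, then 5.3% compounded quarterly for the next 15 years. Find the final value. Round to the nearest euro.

After 10 years at 5.158%: 120,825 × 1.67454979841 ≈ 202,327.4794.
Then 15 years at 5.3%: 202,327.4794 × 2.20290995148 ≈ 445,709.2178.

€445,709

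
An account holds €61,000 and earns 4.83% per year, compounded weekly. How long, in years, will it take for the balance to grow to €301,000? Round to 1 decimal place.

We need (1 + 0.000928846)^(52t) = 4.9344, so 52t = ln 4.9344 / ln 1.000929 ≈ 1719.3134.
t ≈ 1719.3134/52 = 33.0637 years.

33.1 years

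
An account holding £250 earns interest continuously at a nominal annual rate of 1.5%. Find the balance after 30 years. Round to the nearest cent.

£392.08

A = P·e^(rt) = 250·e^(0.015·30) = 250·e^0.45.
e^0.45 ≈ 1.56831219, so A ≈ 392.0780.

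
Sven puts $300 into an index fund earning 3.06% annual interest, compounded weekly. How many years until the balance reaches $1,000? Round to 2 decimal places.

39.36 years

We need (1 + 0.000588462)^(52t) = 3.3333, so 52t = ln 3.3333 / ln 1.000588 ≈ 2046.5688.
t ≈ 2046.5688/52 = 39.3571 years.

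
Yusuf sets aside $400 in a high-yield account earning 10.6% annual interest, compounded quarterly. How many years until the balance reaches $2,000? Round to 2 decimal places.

(1 + 0.0265)^(4t) = 2,000/400 = 5.
4t·ln(1 + 0.0265) = ln(5); 4t = 1.6094/0.026155 ≈ 61.5347.
t ≈ 15.3837 years.

15.38 years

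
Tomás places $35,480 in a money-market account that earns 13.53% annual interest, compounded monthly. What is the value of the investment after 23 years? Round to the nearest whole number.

Periodic rate = 13.53%/12 = 0.011275; periods = 12·23 = 276.
A = 35,480·(1 + 0.011275)^276 ≈ 35,480·22.0759200948 ≈ 783,253.6450.

$783,254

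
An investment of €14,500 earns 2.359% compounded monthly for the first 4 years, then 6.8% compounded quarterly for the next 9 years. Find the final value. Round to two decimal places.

After 4 years at 2.359%: 14,500 × 1.0988535108 ≈ 15,933.3759.
Then 9 years at 6.8%: 15,933.3759 × 1.8346545624 ≈ 29,232.2408.

€29,232.24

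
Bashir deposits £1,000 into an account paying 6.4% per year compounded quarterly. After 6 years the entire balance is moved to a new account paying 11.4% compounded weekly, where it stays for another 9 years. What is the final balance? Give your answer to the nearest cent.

After 6 years at 6.4%: 1,000 × 1.463689613 ≈ 1,463.6896.
Then 9 years at 11.4%: 1,463.6896 × 2.786752633 ≈ 4,078.9409.

£4,078.94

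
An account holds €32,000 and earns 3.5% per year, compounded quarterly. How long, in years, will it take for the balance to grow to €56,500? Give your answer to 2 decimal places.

16.31 years

(1 + 0.00875)^(4t) = 56,500/32,000 = 1.7656.
4t·ln(1 + 0.00875) = ln(1.7656); 4t = 0.5685/0.00871194 ≈ 65.2558.
t ≈ 16.3140 years.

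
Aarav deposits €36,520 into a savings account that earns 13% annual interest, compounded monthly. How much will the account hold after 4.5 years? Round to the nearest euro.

€65,347

Growth factor = (1 + 0.13/12)^54 ≈ 1.7893527299.
A ≈ 36,520 × 1.7893527299 ≈ 65,347.1617.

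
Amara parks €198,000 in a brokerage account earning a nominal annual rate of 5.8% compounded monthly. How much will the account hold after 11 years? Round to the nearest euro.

€374,177

Periodic rate = 5.8%/12 = 0.00483333; periods = 12·11 = 132.
A = 198,000·(1 + 0.058/12)^132 ≈ 198,000·1.88978509613 ≈ 374,177.4490.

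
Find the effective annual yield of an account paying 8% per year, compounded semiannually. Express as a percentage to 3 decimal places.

8.160%

One year is 2 periods at 0.04 each: (1 + 0.04)^2 ≈ 1.0816.
EAR = 1.0816 − 1 ≈ 8.16000%.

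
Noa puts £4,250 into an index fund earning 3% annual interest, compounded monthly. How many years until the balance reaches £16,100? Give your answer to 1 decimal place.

(1 + 0.0025)^(12t) = 16,100/4,250 = 3.7882.
12t·ln(1 + 0.0025) = ln(3.7882); 12t = 1.3319/0.00249688 ≈ 533.4258.
t ≈ 44.4521 years.

44.5 years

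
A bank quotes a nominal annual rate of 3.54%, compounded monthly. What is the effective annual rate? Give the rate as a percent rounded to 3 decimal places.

3.598%

EAR = (1 + 3.54%/12)^12 − 1 = (1 + 0.00295)^12 − 1.
(1 + 0.00295)^12 ≈ 1.03598, so EAR ≈ 3.59801%.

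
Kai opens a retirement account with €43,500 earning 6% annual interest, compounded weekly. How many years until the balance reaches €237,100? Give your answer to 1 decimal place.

We need (1 + 0.00115385)^(52t) = 5.4506, so 52t = ln 5.4506 / ln 1.001154 ≈ 1470.4726.
t ≈ 1470.4726/52 = 28.2783 years.

28.3 years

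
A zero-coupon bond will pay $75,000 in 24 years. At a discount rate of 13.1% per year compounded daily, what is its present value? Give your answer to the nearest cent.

$3,235.08

Periodic rate = 13.1%/365 = 0.000358904; 8760 periods.
P = 75,000/(1 + 0.131/365)^8760 ≈ 75,000/23.18338684 ≈ 3,235.0752.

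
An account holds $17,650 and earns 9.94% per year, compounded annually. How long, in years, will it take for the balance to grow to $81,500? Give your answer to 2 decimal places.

16.14 years

We need (1 + 0.0994)^t = 4.6176, so t = ln 4.6176 / ln 1.0994 ≈ 16.1439.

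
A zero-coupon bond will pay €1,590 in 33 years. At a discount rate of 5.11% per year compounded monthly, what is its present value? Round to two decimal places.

Periodic rate = 5.11%/12 = 0.00425833; 396 periods.
P = 1,590/(1 + 0.0511/12)^396 ≈ 1,590/5.380168786 ≈ 295.5298.

€295.53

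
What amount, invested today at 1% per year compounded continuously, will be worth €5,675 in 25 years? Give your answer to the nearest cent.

P = A·e^(−rt) = 5,675·e^(−0.25).
e^(−0.25) ≈ 0.7788007831, so P ≈ 4,419.6944.

€4,419.69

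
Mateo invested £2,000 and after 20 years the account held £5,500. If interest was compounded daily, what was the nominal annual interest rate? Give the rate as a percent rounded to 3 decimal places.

5.058%

The 7300-period growth factor is 5,500/2,000 = 2.75.
r/365 = 2.75^(1/7300) − 1 ≈ 0.000138585, so r ≈ 365·0.000138585 = 5.05836%.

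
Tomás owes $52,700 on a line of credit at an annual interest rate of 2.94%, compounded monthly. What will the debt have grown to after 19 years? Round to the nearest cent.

$92,068.45

Periodic rate = 2.94%/12 = 0.00245; periods = 12·19 = 228.
A = 52,700·(1 + 0.00245)^228 ≈ 52,700·1.7470293489 ≈ 92,068.4467.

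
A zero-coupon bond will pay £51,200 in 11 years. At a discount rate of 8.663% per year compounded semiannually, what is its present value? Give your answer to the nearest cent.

Periodic rate = 8.663%/2 = 0.043315; 22 periods.
P = 51,200/(1 + 0.043315)^22 ≈ 51,200/2.5417915437 ≈ 20,143.2726.

£20,143.27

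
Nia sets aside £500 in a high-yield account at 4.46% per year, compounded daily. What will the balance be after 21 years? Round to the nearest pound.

£1,276

Growth factor = (1 + 0.0446/365)^7665 ≈ 2.551146286.
A ≈ 500 × 2.551146286 ≈ 1,275.5731.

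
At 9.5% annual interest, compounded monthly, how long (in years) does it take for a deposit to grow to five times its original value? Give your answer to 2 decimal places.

17.01 years

(1 + 0.00791667)^(12t) = 5.
12t = ln 5 / ln(1 + 0.00791667) ≈ 1.6094/0.00788549 ≈ 204.1011.
t ≈ 17.0084.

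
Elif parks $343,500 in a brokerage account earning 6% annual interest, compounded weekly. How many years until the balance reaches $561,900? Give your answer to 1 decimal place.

We need (1 + 0.00115385)^(52t) = 1.6358, so 52t = ln 1.6358 / ln 1.001154 ≈ 426.7646.
t ≈ 426.7646/52 = 8.2070 years.

8.2 years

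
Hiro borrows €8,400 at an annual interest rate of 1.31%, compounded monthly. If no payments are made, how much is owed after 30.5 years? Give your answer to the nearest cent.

€12,522.96

Growth factor = (1 + 0.0131/12)^366 ≈ 1.4908285972.
A ≈ 8,400 × 1.4908285972 ≈ 12,522.9602.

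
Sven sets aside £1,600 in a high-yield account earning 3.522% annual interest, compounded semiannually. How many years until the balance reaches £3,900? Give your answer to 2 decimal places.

25.52 years

We need (1 + 0.01761)^(2t) = 2.4375, so 2t = ln 2.4375 / ln 1.01761 ≈ 51.0389.
t ≈ 51.0389/2 = 25.5195 years.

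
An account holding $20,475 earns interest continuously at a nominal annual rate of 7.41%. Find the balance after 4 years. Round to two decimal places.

A = P·e^(rt) = 20,475·e^(0.0741·4) = 20,475·e^0.2964.
e^0.2964 ≈ 1.3450080525, so A ≈ 27,539.0399.

$27,539.04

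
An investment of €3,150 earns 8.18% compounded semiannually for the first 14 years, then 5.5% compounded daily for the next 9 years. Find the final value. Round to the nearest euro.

After 14 years at 8.18%: 3,150 × 3.0722194832 ≈ 9,677.4914.
Then 9 years at 5.5%: 9,677.4914 × 1.6404370647 ≈ 15,875.3155.

€15,875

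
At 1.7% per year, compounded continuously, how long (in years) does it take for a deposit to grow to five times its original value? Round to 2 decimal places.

e^(0.017t) = 5, so 0.017t = ln 5 ≈ 1.6094.
t ≈ 1.6094/0.017 ≈ 94.6728.

94.67 years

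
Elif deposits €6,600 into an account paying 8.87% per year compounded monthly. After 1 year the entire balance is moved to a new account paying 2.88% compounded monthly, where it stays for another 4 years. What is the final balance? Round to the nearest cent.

€8,089.00

After 1 years at 8.87%: 6,600 × 1.092396368 ≈ 7,209.8160.
Then 4 years at 2.88%: 7,209.8160 × 1.121942974 ≈ 8,089.0024.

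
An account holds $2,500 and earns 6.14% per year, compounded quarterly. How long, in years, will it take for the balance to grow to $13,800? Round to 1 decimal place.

We need (1 + 0.01535)^(4t) = 5.52, so 4t = ln 5.52 / ln 1.01535 ≈ 112.1470.
t ≈ 112.1470/4 = 28.0367 years.

28.0 years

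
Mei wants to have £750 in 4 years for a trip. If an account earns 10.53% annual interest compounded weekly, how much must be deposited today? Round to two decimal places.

Growth factor = (1 + 0.002025)^208 ≈ 1.52314018.
P = 750/1.52314018 ≈ 492.4038.

£492.40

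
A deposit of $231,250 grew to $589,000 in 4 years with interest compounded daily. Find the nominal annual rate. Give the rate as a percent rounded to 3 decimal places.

The 1460-period growth factor is 589,000/231,250 = 2.54703.
r/365 = 2.54703^(1/1460) − 1 ≈ 0.000640566, so r ≈ 365·0.000640566 = 23.38066%.

23.381%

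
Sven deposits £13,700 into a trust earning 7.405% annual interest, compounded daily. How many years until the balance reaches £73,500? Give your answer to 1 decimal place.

22.7 years

(1 + 0.000202877)^(365t) = 73,500/13,700 = 5.365.
365t·ln(1 + 0.000202877) = ln(5.365); 365t = 1.6799/0.000202856 ≈ 8281.1869.
t ≈ 22.6882 years.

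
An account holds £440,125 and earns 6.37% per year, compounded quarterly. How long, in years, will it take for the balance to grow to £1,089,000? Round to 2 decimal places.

14.34 years

We need (1 + 0.015925)^(4t) = 2.4743, so 4t = ln 2.4743 / ln 1.015925 ≈ 57.3407.
t ≈ 57.3407/4 = 14.3352 years.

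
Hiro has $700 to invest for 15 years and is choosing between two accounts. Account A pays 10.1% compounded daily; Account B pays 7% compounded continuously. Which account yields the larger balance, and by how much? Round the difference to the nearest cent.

Account A, by $1,183.57

A: (1 + 0.101/365)^5475 ≈ 4.5484678, so 700 × 4.5484678 ≈ 3,183.9275.
B: e^(0.07·15) = e^1.05 ≈ 2.857651118, so 700 × 2.857651118 ≈ 2,000.3558.
Difference ≈ 1,183.5717 in favor of A.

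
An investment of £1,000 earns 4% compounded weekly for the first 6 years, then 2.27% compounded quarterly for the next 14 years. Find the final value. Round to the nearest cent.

£1,745.10

Phase 1: 1,000·(1 + 0.04/52)^312 ≈ 1,271.1319.
Phase 2: 1,271.1319·(1 + 0.005675)^56 ≈ 1,745.0957.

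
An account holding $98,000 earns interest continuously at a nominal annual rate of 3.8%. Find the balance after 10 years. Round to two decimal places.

A = P·e^(rt) = 98,000·e^(0.038·10) = 98,000·e^0.38.
e^0.38 ≈ 1.46228458943, so A ≈ 143,303.8898.

$143,303.89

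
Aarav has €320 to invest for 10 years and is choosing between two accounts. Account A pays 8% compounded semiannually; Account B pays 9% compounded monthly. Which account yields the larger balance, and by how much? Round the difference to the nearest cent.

Account B, by €83.27

Account A growth factor: (1 + 0.04)^20 ≈ 2.19112314; balance ≈ 701.1594.
Account B growth factor: (1 + 0.0075)^120 ≈ 2.45135708; balance ≈ 784.4343.
Account B is larger by 83.2749.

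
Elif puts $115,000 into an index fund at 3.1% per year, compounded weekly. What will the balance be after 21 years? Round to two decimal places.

$220,464.82

Periodic rate = 3.1%/52 = 0.000596154; periods = 52·21 = 1092.
A = 115,000·(1 + 0.031/52)^1092 ≈ 115,000·1.91708543291 ≈ 220,464.8248.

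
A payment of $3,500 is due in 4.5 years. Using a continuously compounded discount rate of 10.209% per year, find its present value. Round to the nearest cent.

$2,210.81

P = A·e^(−rt) = 3,500·e^(−0.459405).
e^(−0.459405) ≈ 0.631659371, so P ≈ 2,210.8078.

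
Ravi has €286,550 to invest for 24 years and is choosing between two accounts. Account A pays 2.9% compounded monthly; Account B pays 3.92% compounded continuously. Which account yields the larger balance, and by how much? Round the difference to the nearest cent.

Account B, by €159,894.85

Account A growth factor: (1 + 0.029/12)^288 ≈ 2.00403039945; balance ≈ 574,254.9110.
Account B growth factor: e^(0.0392·24) = e^0.9408 ≈ 2.56203022288; balance ≈ 734,149.7604.
Account B is larger by 159,894.8494.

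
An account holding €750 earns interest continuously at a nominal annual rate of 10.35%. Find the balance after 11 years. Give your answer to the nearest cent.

A = P·e^(rt) = 750·e^(0.1035·11) = 750·e^1.1385.
e^1.1385 ≈ 3.122081728, so A ≈ 2,341.5613.

€2,341.56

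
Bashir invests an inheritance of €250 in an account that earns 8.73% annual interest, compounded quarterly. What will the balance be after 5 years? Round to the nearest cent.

€385.01

Growth factor = (1 + 0.021825)^20 ≈ 1.5400346.
A ≈ 250 × 1.5400346 ≈ 385.0087.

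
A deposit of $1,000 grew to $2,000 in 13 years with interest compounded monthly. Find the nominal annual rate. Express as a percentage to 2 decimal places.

The 156-period growth factor is 2,000/1,000 = 2.
r/12 = 2^(1/156) − 1 ≈ 0.00445314, so r ≈ 12·0.00445314 = 5.34376%.

5.34%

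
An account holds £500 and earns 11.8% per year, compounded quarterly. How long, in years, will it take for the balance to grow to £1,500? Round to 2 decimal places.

9.45 years

We need (1 + 0.0295)^(4t) = 3, so 4t = ln 3 / ln 1.0295 ≈ 37.7877.
t ≈ 37.7877/4 = 9.4469 years.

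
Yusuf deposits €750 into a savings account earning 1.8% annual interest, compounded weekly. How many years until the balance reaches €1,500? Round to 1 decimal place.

(1 + 0.000346154)^(52t) = 1,500/750 = 2.
52t·ln(1 + 0.000346154) = ln(2); 52t = 0.69315/0.000346094 ≈ 2002.7717.
t ≈ 38.5148 years.

38.5 years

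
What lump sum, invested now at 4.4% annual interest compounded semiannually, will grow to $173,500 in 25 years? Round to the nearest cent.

$58,445.99

Growth factor = (1 + 0.022)^50 ≈ 2.96855288236.
P = 173,500/2.96855288236 ≈ 58,445.9859.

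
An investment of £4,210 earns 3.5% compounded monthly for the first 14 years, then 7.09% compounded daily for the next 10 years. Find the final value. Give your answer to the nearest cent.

£13,952.81

Phase 1: 4,210·(1 + 0.035/12)^168 ≈ 6,867.1519.
Phase 2: 6,867.1519·(1 + 0.0709/365)^3650 ≈ 13,952.8055.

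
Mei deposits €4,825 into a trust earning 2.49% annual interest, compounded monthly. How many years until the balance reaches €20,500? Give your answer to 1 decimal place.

(1 + 0.002075)^(12t) = 20,500/4,825 = 4.2487.
12t·ln(1 + 0.002075) = ln(4.2487); 12t = 1.4466/0.00207285 ≈ 697.8865.
t ≈ 58.1572 years.

58.2 years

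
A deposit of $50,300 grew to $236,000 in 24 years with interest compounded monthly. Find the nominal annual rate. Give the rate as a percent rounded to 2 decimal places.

6.46%

The 288-period growth factor is 236,000/50,300 = 4.69185.
r/12 = 4.69185^(1/288) − 1 ≈ 0.00538188, so r ≈ 12·0.00538188 = 6.45826%.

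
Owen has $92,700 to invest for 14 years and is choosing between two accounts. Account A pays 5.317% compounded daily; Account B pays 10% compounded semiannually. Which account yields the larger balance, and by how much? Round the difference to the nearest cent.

Account A growth factor: (1 + 0.05317/365)^5110 ≈ 2.1050217253; balance ≈ 195,135.5139.
Account B growth factor: (1 + 0.05)^28 ≈ 3.92012913846; balance ≈ 363,395.9711.
Account B is larger by 168,260.4572.

Account B, by $168,260.46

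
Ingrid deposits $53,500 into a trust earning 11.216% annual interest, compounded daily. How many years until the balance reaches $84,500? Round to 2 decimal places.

4.08 years

(1 + 0.000307288)^(365t) = 84,500/53,500 = 1.5794.
365t·ln(1 + 0.000307288) = ln(1.5794); 365t = 0.45707/0.00030724 ≈ 1487.6617.
t ≈ 4.0758 years.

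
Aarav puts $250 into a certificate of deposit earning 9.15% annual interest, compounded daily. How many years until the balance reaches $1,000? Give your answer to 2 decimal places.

We need (1 + 0.000250685)^(365t) = 4, so 365t = ln 4 / ln 1.000251 ≈ 5530.7198.
t ≈ 5530.7198/365 = 15.1527 years.

15.15 years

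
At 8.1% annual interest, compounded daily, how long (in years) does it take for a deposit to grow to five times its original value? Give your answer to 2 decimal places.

19.87 years

(1 + 0.000221918)^(365t) = 5.
365t = ln 5 / ln(1 + 0.000221918) ≈ 1.6094/0.000221893 ≈ 7253.2101.
t ≈ 19.8718.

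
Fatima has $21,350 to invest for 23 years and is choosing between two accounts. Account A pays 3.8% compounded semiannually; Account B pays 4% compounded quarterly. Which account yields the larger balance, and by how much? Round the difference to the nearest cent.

Account A growth factor: (1 + 0.019)^46 ≈ 2.3769085032; balance ≈ 50,746.9965.
Account B growth factor: (1 + 0.01)^92 ≈ 2.4978501914; balance ≈ 53,329.1016.
Account B is larger by 2,582.1050.

Account B, by $2,582.11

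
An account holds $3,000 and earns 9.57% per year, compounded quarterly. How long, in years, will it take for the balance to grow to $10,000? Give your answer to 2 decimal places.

We need (1 + 0.023925)^(4t) = 3.3333, so 4t = ln 3.3333 / ln 1.023925 ≈ 50.9224.
t ≈ 50.9224/4 = 12.7306 years.

12.73 years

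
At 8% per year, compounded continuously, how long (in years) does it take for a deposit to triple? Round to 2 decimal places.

13.73 years

e^(0.08t) = 3, so 0.08t = ln 3 ≈ 1.0986.
t ≈ 1.0986/0.08 ≈ 13.7327.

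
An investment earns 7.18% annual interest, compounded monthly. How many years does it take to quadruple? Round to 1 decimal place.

(1 + 0.00598333)^(12t) = 4.
12t = ln 4 / ln(1 + 0.00598333) ≈ 1.3863/0.0059655 ≈ 232.3851.
t ≈ 19.3654.

19.4 years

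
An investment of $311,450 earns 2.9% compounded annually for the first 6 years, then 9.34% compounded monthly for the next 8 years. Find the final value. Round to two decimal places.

Phase 1: 311,450·(1 + 0.029)^6 ≈ 369,726.5036.
Phase 2: 369,726.5036·(1 + 0.0934/12)^96 ≈ 778,267.8152.

$778,267.82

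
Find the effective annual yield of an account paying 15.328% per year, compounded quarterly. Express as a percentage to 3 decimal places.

16.232%

One year is 4 periods at 0.03832 each: (1 + 0.03832)^4 ≈ 1.162318.
EAR = 1.162318 − 1 ≈ 16.23178%.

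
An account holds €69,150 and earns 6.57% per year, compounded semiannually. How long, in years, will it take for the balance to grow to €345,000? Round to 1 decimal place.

(1 + 0.03285)^(2t) = 345,000/69,150 = 4.9892.
2t·ln(1 + 0.03285) = ln(4.9892); 2t = 1.6073/0.032322 ≈ 49.7267.
t ≈ 24.8634 years.

24.9 years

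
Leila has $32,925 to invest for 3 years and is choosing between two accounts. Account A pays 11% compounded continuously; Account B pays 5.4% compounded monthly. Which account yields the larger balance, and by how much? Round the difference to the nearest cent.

Account A, by $7,096.49

A: e^(0.11·3) = e^0.33 ≈ 1.3909681285, so 32,925 × 1.3909681285 ≈ 45,797.6256.
B: (1 + 0.0045)^36 ≈ 1.1754329994, so 32,925 × 1.1754329994 ≈ 38,701.1315.
Difference ≈ 7,096.4941 in favor of A.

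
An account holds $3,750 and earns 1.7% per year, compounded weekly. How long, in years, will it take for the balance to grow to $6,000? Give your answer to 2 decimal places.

27.65 years

We need (1 + 0.000326923)^(52t) = 1.6, so 52t = ln 1.6 / ln 1.000327 ≈ 1437.8931.
t ≈ 1437.8931/52 = 27.6518 years.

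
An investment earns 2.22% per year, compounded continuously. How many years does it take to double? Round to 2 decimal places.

31.22 years

e^(0.0222t) = 2, so 0.0222t = ln 2 ≈ 0.69315.
t ≈ 0.69315/0.0222 ≈ 31.2228.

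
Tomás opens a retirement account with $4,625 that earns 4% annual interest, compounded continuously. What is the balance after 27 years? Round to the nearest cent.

A = P·e^(rt) = 4,625·e^(0.04·27) = 4,625·e^1.08.
e^1.08 ≈ 2.9446795511, so A ≈ 13,619.1429.

$13,619.14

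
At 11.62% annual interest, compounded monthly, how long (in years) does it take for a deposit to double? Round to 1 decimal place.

(1 + 0.00968333)^(12t) = 2.
12t = ln 2 / ln(1 + 0.00968333) ≈ 0.69315/0.00963675 ≈ 71.9275.
t ≈ 5.9940.

6.0 years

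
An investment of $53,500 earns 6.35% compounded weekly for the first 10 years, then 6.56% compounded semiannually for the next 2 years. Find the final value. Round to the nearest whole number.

$114,823

After 10 years at 6.35%: 53,500 × 1.88629124879 ≈ 100,916.5818.
Then 2 years at 6.56%: 100,916.5818 × 1.13779734764 ≈ 114,822.6191.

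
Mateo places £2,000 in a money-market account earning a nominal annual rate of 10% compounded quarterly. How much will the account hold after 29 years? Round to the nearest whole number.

Periodic rate = 10%/4 = 0.025; periods = 4·29 = 116.
A = 2,000·(1 + 0.025)^116 ≈ 2,000·17.537528324 ≈ 35,075.0566.

£35,075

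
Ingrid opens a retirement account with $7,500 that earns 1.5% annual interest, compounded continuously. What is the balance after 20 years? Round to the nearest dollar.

A = P·e^(rt) = 7,500·e^(0.015·20) = 7,500·e^0.3.
e^0.3 ≈ 1.3498588076, so A ≈ 10,123.9411.

$10,124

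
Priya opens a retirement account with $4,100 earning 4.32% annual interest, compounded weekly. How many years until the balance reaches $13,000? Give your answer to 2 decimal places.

(1 + 0.000830769)^(52t) = 13,000/4,100 = 3.1707.
52t·ln(1 + 0.000830769) = ln(3.1707); 52t = 1.154/0.000830424 ≈ 1389.6057.
t ≈ 26.7232 years.

26.72 years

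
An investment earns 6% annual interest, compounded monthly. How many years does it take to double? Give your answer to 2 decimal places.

11.58 years

(1 + 0.005)^(12t) = 2.
12t = ln 2 / ln(1 + 0.005) ≈ 0.69315/0.00498754 ≈ 138.9757.
t ≈ 11.5813.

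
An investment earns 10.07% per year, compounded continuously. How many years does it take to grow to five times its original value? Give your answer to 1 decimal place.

16.0 years

e^(0.1007t) = 5, so 0.1007t = ln 5 ≈ 1.6094.
t ≈ 1.6094/0.1007 ≈ 15.9825.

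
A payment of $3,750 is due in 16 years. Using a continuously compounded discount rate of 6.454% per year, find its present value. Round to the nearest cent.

P = A·e^(−rt) = 3,750·e^(−1.03264).
e^(−1.03264) ≈ 0.3560657052, so P ≈ 1,335.2464.

$1,335.25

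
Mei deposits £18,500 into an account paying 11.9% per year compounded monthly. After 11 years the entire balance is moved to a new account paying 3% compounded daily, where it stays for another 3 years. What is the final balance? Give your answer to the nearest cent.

Phase 1: 18,500·(1 + 0.119/12)^132 ≈ 68,055.4536.
Phase 2: 68,055.4536·(1 + 0.03/365)^1095 ≈ 74,464.2517.

£74,464.25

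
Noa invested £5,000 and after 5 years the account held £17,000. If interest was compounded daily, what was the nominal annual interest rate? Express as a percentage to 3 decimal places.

24.484%

(1 + r/365)^1825 = 17,000/5,000 = 3.4.
1 + r/365 = 3.4^(1/1825) ≈ 1.000671, so r/365 ≈ 0.000670787.
r ≈ 365·0.000670787 = 24.48372%.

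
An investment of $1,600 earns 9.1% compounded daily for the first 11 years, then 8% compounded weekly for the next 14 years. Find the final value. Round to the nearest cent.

$13,330.01

Phase 1: 1,600·(1 + 0.091/365)^4015 ≈ 4,353.0592.
Phase 2: 4,353.0592·(1 + 0.08/52)^728 ≈ 13,330.0144.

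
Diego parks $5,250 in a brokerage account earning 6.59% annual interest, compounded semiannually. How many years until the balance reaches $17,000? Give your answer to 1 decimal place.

We need (1 + 0.03295)^(2t) = 3.2381, so 2t = ln 3.2381 / ln 1.03295 ≈ 36.2440.
t ≈ 36.2440/2 = 18.1220 years.

18.1 years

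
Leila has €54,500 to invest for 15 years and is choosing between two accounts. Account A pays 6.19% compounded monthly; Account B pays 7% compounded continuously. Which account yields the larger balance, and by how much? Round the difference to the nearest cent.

Account B, by €18,147.05

Account A growth factor: (1 + 0.0619/12)^180 ≈ 2.52467779166; balance ≈ 137,594.9396.
Account B growth factor: e^(0.07·15) = e^1.05 ≈ 2.85765111806; balance ≈ 155,741.9859.
Account B is larger by 18,147.0463.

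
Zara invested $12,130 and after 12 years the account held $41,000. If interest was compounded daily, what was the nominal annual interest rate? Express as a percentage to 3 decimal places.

10.150%

The 4380-period growth factor is 41,000/12,130 = 3.38005.
r/365 = 3.38005^(1/4380) − 1 ≈ 0.000278096, so r ≈ 365·0.000278096 = 10.15050%.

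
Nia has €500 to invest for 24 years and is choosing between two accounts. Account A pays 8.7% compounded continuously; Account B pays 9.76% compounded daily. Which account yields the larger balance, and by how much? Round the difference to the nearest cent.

A: e^(0.087·24) = e^2.088 ≈ 8.068761493, so 500 × 8.068761493 ≈ 4,034.3807.
B: (1 + 0.0976/365)^8760 ≈ 10.40292358, so 500 × 10.40292358 ≈ 5,201.4618.
Difference ≈ 1,167.0810 in favor of B.

Account B, by €1,167.08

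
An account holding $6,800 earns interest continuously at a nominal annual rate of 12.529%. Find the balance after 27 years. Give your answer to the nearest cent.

A = P·e^(rt) = 6,800·e^(0.12529·27) = 6,800·e^3.38283.
e^3.38283 ≈ 29.4540081204, so A ≈ 200,287.2552.

$200,287.26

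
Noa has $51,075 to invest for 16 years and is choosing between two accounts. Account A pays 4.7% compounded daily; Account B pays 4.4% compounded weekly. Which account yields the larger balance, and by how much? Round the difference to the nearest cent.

Account A, by $5,103.08

A: (1 + 0.047/365)^5840 ≈ 2.12113556197, so 51,075 × 2.12113556197 ≈ 108,336.9988.
B: (1 + 0.044/52)^832 ≈ 2.02122208642, so 51,075 × 2.02122208642 ≈ 103,233.9181.
Difference ≈ 5,103.0808 in favor of A.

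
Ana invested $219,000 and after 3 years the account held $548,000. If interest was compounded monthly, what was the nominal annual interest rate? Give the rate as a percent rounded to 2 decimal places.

The 36-period growth factor is 548,000/219,000 = 2.50228.
r/12 = 2.50228^(1/36) − 1 ≈ 0.0258052, so r ≈ 12·0.0258052 = 30.96625%.

30.97%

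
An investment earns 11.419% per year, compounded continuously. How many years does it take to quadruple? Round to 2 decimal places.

12.14 years

e^(0.11419t) = 4, so 0.11419t = ln 4 ≈ 1.3863.
t ≈ 1.3863/0.11419 ≈ 12.1402.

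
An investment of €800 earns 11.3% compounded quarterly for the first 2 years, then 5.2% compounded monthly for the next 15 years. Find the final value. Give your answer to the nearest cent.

€2,177.20

After 2 years at 11.3%: 800 × 1.24965389 ≈ 999.7231.
Then 15 years at 5.2%: 999.7231 × 2.177799289 ≈ 2,177.1963.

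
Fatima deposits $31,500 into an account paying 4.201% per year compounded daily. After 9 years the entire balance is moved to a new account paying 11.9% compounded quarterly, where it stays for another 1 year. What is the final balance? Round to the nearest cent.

$51,692.88

Phase 1: 31,500·(1 + 0.04201/365)^3285 ≈ 45,973.0700.
Phase 2: 45,973.0700·(1 + 0.02975)^4 ≈ 51,692.8775.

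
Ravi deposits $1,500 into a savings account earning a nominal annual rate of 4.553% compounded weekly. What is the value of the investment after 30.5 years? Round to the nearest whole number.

$6,011

Growth factor = (1 + 0.04553/52)^1586 ≈ 4.007058428.
A ≈ 1,500 × 4.007058428 ≈ 6,010.5876.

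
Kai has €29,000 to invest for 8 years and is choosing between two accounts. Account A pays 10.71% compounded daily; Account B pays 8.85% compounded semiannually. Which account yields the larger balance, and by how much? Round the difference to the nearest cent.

Account A growth factor: (1 + 0.1071/365)^2920 ≈ 2.3553146349; balance ≈ 68,304.1244.
Account B growth factor: (1 + 0.04425)^16 ≈ 1.9992713523; balance ≈ 57,978.8692.
Account A is larger by 10,325.2552.

Account A, by €10,325.26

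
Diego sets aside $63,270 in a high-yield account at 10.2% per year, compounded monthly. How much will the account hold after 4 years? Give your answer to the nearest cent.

Periodic rate = 10.2%/12 = 0.0085; periods = 12·4 = 48.
A = 63,270·(1 + 0.0085)^48 ≈ 63,270·1.5012164765 ≈ 94,981.9665.

$94,981.97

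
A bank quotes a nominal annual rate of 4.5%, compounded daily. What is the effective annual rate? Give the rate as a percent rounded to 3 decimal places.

4.602%

One year is 365 periods at 0.000123288 each: (1 + 0.000123288)^365 ≈ 1.046025.
EAR = 1.046025 − 1 ≈ 4.60250%.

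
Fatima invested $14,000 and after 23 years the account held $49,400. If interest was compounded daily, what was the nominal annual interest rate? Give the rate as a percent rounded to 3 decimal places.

(1 + r/365)^8395 = 49,400/14,000 = 3.52857.
1 + r/365 = 3.52857^(1/8395) ≈ 1.00015, so r/365 ≈ 0.000150207.
r ≈ 365·0.000150207 = 5.48256%.

5.483%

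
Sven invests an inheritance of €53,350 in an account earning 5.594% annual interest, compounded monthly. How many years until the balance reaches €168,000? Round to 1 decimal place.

(1 + 0.00466167)^(12t) = 168,000/53,350 = 3.149.
12t·ln(1 + 0.00466167) = ln(3.149); 12t = 1.1471/0.00465083 ≈ 246.6417.
t ≈ 20.5535 years.

20.6 years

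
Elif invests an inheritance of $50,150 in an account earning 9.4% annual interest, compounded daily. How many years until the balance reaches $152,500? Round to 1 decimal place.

11.8 years

(1 + 0.000257534)^(365t) = 152,500/50,150 = 3.0409.
365t·ln(1 + 0.000257534) = ln(3.0409); 365t = 1.1121/0.000257501 ≈ 4318.9956.
t ≈ 11.8329 years.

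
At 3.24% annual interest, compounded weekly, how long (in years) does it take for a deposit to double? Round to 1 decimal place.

21.4 years

(1 + 0.000623077)^(52t) = 2.
52t = ln 2 / ln(1 + 0.000623077) ≈ 0.69315/0.000622883 ≈ 1112.8050.
t ≈ 21.4001.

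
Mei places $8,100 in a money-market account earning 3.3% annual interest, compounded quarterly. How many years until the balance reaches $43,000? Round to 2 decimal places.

50.79 years

We need (1 + 0.00825)^(4t) = 5.3086, so 4t = ln 5.3086 / ln 1.00825 ≈ 203.1773.
t ≈ 203.1773/4 = 50.7943 years.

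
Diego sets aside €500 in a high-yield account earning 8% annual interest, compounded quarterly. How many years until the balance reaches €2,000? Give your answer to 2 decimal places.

17.50 years

We need (1 + 0.02)^(4t) = 4, so 4t = ln 4 / ln 1.02 ≈ 70.0056.
t ≈ 70.0056/4 = 17.5014 years.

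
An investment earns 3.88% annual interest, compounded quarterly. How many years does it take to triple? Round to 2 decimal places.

(1 + 0.0097)^(4t) = 3.
4t = ln 3 / ln(1 + 0.0097) ≈ 1.0986/0.00965326 ≈ 113.8074.
t ≈ 28.4519.

28.45 years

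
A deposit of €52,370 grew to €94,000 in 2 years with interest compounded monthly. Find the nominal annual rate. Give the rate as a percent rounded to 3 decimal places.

(1 + r/12)^24 = 94,000/52,370 = 1.79492.
1 + r/12 = 1.79492^(1/24) ≈ 1.024673, so r/12 ≈ 0.0246728.
r ≈ 12·0.0246728 = 29.60739%.

29.607%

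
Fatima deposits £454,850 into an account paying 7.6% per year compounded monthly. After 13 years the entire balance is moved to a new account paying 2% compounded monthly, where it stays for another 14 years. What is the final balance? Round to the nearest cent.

£1,611,014.04

Phase 1: 454,850·(1 + 0.076/12)^156 ≈ 1,217,862.0411.
Phase 2: 1,217,862.0411·(1 + 0.02/12)^168 ≈ 1,611,014.0440.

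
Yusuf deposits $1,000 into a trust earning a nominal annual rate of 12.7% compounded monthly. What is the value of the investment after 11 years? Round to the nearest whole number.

Growth factor = (1 + 0.127/12)^132 ≈ 4.013482383.
A ≈ 1,000 × 4.013482383 ≈ 4,013.4824.

$4,013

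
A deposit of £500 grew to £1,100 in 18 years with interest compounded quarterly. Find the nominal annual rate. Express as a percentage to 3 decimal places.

The 72-period growth factor is 1,100/500 = 2.2.
r/4 = 2.2^(1/72) − 1 ≈ 0.011011, so r ≈ 4·0.011011 = 4.40439%.

4.404%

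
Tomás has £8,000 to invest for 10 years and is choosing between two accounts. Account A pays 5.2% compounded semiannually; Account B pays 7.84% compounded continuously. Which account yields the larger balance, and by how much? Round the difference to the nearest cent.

Account A growth factor: (1 + 0.026)^20 ≈ 1.670887521; balance ≈ 13,367.1002.
Account B growth factor: e^(0.0784·10) = e^0.784 ≈ 2.1902156296; balance ≈ 17,521.7250.
Account B is larger by 4,154.6249.

Account B, by £4,154.62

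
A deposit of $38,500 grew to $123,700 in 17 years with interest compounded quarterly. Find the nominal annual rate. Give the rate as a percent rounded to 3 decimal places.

(1 + r/4)^68 = 123,700/38,500 = 3.21299.
1 + r/4 = 3.21299^(1/68) ≈ 1.017313, so r/4 ≈ 0.0173129.
r ≈ 4·0.0173129 = 6.92515%.

6.925%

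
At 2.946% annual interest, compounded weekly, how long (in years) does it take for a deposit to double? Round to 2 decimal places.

23.54 years

(1 + 0.000566538)^(52t) = 2.
52t = ln 2 / ln(1 + 0.000566538) ≈ 0.69315/0.000566378 ≈ 1223.8243.
t ≈ 23.5351.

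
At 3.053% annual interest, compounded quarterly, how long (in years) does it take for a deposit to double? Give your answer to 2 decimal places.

22.79 years

(1 + 0.0076325)^(4t) = 2.
4t = ln 2 / ln(1 + 0.0076325) ≈ 0.69315/0.00760352 ≈ 91.1614.
t ≈ 22.7903.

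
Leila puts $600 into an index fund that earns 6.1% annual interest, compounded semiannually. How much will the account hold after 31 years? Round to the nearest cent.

Periodic rate = 6.1%/2 = 0.0305; periods = 2·31 = 62.
A = 600·(1 + 0.0305)^62 ≈ 600·6.441333112 ≈ 3,864.7999.

$3,864.80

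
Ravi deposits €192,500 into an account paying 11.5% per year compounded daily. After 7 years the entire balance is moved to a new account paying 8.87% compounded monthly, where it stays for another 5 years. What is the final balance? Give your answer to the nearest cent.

€669,705.66

After 7 years at 11.5%: 192,500 × 2.23641292954 ≈ 430,509.4889.
Then 5 years at 8.87%: 430,509.4889 × 1.55561183386 ≈ 669,705.6556.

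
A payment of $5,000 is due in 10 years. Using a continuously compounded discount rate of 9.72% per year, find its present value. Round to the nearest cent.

P = A·e^(−rt) = 5,000·e^(−0.972).
e^(−0.972) ≈ 0.3783256297, so P ≈ 1,891.6281.

$1,891.63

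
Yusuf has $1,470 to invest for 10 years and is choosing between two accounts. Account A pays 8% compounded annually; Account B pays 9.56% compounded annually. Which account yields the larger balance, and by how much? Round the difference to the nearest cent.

Account B, by $489.39

A: (1 + 0.08)^10 ≈ 2.158924997, so 1,470 × 2.158924997 ≈ 3,173.6197.
B: (1 + 0.0956)^10 ≈ 2.491840475, so 1,470 × 2.491840475 ≈ 3,663.0055.
Difference ≈ 489.3858 in favor of B.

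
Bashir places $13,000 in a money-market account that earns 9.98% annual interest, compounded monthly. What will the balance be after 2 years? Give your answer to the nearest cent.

Growth factor = (1 + 0.0998/12)^24 ≈ 1.2199069314.
A ≈ 13,000 × 1.2199069314 ≈ 15,858.7901.

$15,858.79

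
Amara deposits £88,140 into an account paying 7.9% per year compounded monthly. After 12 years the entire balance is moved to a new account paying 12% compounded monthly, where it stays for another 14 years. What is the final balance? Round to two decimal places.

Phase 1: 88,140·(1 + 0.079/12)^144 ≈ 226,743.5374.
Phase 2: 226,743.5374·(1 + 0.01)^168 ≈ 1,206,495.5190.

£1,206,495.52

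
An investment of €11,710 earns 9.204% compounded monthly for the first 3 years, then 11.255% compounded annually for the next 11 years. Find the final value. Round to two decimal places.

Phase 1: 11,710·(1 + 0.00767)^36 ≈ 15,417.5989.
Phase 2: 15,417.5989·(1 + 0.11255)^11 ≈ 49,834.6785.

€49,834.68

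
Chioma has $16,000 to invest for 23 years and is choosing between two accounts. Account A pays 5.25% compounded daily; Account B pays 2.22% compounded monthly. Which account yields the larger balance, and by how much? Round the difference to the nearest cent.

A: (1 + 0.0525/365)^8395 ≈ 3.3448209603, so 16,000 × 3.3448209603 ≈ 53,517.1354.
B: (1 + 0.00185)^276 ≈ 1.6655048267, so 16,000 × 1.6655048267 ≈ 26,648.0772.
Difference ≈ 26,869.0581 in favor of A.

Account A, by $26,869.06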